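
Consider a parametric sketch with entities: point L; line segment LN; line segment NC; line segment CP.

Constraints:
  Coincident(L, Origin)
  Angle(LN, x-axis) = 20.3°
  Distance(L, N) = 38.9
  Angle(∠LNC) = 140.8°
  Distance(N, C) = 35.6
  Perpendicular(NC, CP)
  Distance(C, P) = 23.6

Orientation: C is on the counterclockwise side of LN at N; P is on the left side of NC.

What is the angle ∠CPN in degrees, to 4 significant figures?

56.46°

∠LNC = 140.8°, so NC runs at 20.3° + (180° − 140.8°) = 59.50° from the x-axis; with |NC| = 35.6, C = N + 35.6·(cos 59.50°, sin 59.50°) = (54.55, 44.17). NC is perpendicular to CP; with |CP| = 23.6 on the left of NC, P = C + 23.6·(-0.8616, 0.5075) = (34.22, 56.15). Then cos ∠CPN = PC·PN / (|PC||PN|), giving 56.46°.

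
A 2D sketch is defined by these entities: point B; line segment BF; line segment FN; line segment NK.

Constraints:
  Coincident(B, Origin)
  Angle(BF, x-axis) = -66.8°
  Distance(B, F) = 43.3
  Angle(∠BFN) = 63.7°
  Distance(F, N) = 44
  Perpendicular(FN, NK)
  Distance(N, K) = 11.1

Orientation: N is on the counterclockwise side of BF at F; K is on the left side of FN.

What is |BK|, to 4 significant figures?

37.20

∠BFN = 63.7°, so FN runs at -66.8° + (180° − 63.7°) = 49.50° from the x-axis; with |FN| = 44.0, N = F + 44.0·(cos 49.50°, sin 49.50°) = (45.63, -6.341). FN ⟂ NK; with |NK| = 11.1 on the left of FN, K = N + 11.1·(-0.7604, 0.6494) = (37.19, 0.8682). Then |BK| = |K − B| = 37.20.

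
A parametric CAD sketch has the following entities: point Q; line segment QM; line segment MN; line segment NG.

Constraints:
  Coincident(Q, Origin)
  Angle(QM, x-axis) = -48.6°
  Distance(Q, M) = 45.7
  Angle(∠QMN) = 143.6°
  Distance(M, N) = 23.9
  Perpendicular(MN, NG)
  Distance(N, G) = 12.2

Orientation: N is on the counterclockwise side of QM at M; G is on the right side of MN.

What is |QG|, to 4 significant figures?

72.31

∠QMN = 143.6°, so MN runs at -48.6° + (180° − 143.6°) = -12.20° from the x-axis; with |MN| = 23.9, N = M + 23.9·(cos -12.20°, sin -12.20°) = (53.58, -39.33). MN ⟂ NG; with |NG| = 12.2 on the right of MN, G = N + 12.2·(-0.2113, -0.9774) = (51.00, -51.26). Then |QG| = |G − Q| = 72.31.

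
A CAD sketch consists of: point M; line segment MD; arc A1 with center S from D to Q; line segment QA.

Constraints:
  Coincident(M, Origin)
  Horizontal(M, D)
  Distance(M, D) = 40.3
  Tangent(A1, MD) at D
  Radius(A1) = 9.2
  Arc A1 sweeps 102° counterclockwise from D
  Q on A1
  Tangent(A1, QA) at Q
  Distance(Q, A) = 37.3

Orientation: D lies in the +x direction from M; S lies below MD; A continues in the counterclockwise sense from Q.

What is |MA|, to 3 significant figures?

61.6

M is at the origin; M and D share the same y with |MD| = 40.3 and D on the +x side, so D = (40.3, 0.00). Since A1 is tangent to MD there, SD ⟂ MD, so S = D + (0, -9.2) = (40.3, -9.20). On A1, D sits at bearing 90° from S; a 102° counterclockwise sweep puts Q at bearing 192°, so Q = S + 9.2·(cos 192°, sin 192°) = (31.3, -11.1). Tangency of A1 to QA means the radius SQ is perpendicular to QA, so QA runs along (−sin 192°, cos 192°); with |QA| = 37.3, A = (39.1, -47.6). Then |MA| = |A − M| = 61.6.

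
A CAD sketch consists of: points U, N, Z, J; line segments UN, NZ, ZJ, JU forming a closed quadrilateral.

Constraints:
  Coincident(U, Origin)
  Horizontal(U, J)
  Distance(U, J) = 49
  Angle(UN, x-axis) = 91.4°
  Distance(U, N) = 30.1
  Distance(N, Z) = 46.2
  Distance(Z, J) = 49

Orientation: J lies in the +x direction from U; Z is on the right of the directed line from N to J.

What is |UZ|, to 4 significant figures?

16.21

U is at the origin; U and J share the same y with |UJ| = 49.0 and J in +x, so J = (49.0, 0). UN runs at 91.4° with |UN| = 30.1, so N = (-0.7354, 30.09). Z is determined by |NZ| = 46.2 and |ZJ| = 49.0 together: it lies at the intersection of circle(N, 46.2) and circle(J, 49.0). With |NJ| = 58.13, the foot of the radical line on NJ is 26.77 from N and the perpendicular offset is √(46.2² − 26.77²) = 37.65. Taking the right-of-NJ solution: Z = (2.680, -15.98).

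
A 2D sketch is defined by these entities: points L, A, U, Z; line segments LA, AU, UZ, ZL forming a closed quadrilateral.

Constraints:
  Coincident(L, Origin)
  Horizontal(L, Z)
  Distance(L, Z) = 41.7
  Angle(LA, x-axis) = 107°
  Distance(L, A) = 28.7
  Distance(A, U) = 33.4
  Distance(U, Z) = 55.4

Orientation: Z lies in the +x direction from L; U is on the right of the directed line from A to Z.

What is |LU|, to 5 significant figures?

14.530

L is at the origin; L and Z share the same y with |LZ| = 41.7 and Z in +x, so Z = (41.7, 0). LA runs at 107.0° with |LA| = 28.7, so A = (-8.3911, 27.446). U is determined by |AU| = 33.4 and |UZ| = 55.4 together: it lies at the intersection of circle(A, 33.4) and circle(Z, 55.4). With |AZ| = 57.117, the foot of the radical line on AZ is 11.457 from A and the perpendicular offset is √(33.4² − 11.457²) = 31.373. Taking the right-of-AZ solution: U = (-13.419, -5.5735).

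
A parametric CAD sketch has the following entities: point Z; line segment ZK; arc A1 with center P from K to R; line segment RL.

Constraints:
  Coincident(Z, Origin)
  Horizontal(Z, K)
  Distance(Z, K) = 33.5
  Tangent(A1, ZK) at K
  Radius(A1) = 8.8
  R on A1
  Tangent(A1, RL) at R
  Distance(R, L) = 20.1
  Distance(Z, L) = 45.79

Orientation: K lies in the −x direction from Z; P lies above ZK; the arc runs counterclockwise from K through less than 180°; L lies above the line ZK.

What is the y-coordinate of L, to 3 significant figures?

30.7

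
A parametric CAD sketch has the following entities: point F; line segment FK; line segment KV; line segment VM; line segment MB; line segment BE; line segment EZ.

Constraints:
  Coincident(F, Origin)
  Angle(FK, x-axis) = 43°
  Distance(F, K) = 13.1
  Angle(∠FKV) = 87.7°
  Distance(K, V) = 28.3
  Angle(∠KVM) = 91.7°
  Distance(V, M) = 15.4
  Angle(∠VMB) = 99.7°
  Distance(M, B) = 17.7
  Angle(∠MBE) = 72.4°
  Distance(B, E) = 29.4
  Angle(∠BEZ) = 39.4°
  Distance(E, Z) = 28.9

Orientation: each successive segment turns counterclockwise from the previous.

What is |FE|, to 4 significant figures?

27.32

F is at the origin; FK runs at 43.0° with length 13.1, so K = (9.581, 8.934). ∠FKV = 87.7° gives KV at 135.3° from the x-axis; with |KV| = 28.3, V = (-10.53, 28.84). ∠KVM = 91.7° gives VM at -136.4° from the x-axis; with |VM| = 15.4, M = (-21.69, 18.22). ∠VMB = 99.7° gives MB at -56.10° from the x-axis; with |MB| = 17.7, B = (-11.82, 3.529). ∠MBE = 72.4° gives BE at 51.50° from the x-axis; with |BE| = 29.4, E = (6.487, 26.54). Then |FE| = |E − F| = 27.32.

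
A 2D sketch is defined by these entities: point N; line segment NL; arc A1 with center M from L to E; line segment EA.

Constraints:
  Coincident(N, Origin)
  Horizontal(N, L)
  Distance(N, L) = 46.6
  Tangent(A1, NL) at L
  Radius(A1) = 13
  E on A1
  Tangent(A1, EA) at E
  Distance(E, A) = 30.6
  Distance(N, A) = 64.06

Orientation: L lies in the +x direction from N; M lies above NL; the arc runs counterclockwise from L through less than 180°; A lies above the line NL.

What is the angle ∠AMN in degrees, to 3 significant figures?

102°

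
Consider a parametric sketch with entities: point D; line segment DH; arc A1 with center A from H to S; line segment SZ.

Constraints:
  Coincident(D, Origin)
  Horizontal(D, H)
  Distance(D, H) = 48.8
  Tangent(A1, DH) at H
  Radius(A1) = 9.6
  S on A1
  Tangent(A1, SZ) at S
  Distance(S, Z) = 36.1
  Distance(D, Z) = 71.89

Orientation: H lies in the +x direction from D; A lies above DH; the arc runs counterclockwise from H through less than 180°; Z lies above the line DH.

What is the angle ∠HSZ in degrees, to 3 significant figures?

132°

D is at the origin; DH is horizontal with |DH| = 48.8 and H on the +x side, so H = (48.8, 0.00). A1 meets DH tangentially, so AH is at right angles to DH, so A = H + (0, 9.6) = (48.8, 9.60). Since AS ⟂ SZ (tangency), |AZ| = √(9.6² + 36.1²) = 37.4 regardless of where S sits on A1. So Z lies on both circle(D, 71.89) and circle(A, 37.4); the above-DH intersection is Z = (54.9, 46.5). S is the foot of the tangent from Z: S = (58.4, 10.5).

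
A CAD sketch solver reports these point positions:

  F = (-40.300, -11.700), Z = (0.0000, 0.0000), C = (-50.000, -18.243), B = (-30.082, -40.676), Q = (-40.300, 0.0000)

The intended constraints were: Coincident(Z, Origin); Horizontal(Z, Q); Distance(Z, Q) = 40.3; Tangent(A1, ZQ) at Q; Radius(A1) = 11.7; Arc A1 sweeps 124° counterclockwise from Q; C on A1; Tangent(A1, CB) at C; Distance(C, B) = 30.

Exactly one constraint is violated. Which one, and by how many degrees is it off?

Tangent(A1, CB) at C — off by 7.60°.

Z = (0.00, 0.00) ✓; Z.y = 0.00, Q.y = 0.00 ✓; |ZQ| = 40.30 ✓; ∠(FQ, QZ) = 90.00° ✓; |FQ| = 11.70 ✓; bearing(F→C) − bearing(F→Q) = 124.0° ✓; |FC| = 11.70 ✓; ∠(FC, CB) = 82.40° ✗; |CB| = 30.00 ✓.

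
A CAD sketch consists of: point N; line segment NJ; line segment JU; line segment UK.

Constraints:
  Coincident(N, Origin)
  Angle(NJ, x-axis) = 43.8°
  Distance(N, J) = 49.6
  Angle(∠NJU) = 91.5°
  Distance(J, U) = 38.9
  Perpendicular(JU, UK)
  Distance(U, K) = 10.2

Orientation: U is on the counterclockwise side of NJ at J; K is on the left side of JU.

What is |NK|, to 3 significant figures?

56.3

N is at the origin; NJ runs at 43.8° with length 49.6, so J = 49.6·(cos 43.8°, sin 43.8°) = (35.8, 34.3). ∠NJU = 91.5°, so JU runs at 43.8° + (180° − 91.5°) = 132° from the x-axis; with |JU| = 38.9, U = J + 38.9·(cos 132°, sin 132°) = (9.62, 63.1). JU is perpendicular to UK; with |UK| = 10.2 on the left of JU, K = U + 10.2·(-0.740, -0.673) = (2.07, 56.2). Then |NK| = |K − N| = 56.3.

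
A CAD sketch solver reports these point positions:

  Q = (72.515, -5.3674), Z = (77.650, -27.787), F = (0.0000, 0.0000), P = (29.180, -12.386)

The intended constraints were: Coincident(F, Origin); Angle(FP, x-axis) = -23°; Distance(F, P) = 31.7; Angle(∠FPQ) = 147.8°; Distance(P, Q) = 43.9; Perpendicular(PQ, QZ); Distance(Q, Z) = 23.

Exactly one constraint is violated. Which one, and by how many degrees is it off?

Perpendicular(PQ, QZ) — off by 3.70°.

F = (0.00, 0.00) ✓; FP at -23.00° ✓; |FP| = 31.70 ✓; ∠FPQ = 147.8° ✓; |PQ| = 43.90 ✓; ∠(PQ, QZ) = 86.30° ✗; |QZ| = 23.00 ✓.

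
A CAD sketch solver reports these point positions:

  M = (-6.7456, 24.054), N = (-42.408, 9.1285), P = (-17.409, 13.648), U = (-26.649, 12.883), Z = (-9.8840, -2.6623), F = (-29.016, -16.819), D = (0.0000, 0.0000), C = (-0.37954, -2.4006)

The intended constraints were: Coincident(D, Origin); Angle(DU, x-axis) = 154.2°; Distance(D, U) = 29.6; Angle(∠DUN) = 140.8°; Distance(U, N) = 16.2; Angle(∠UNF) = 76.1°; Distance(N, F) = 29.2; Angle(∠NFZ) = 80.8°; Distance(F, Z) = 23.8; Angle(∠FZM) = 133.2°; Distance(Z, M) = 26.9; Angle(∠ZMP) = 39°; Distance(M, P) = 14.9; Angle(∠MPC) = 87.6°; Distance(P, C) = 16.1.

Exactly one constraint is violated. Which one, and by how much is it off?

Distance(P, C) = 16.1 — off by 7.30.

D = (0.00, 0.00) ✓; DU at 154.2° ✓; |DU| = 29.60 ✓; ∠DUN = 140.8° ✓; |UN| = 16.20 ✓; ∠UNF = 76.10° ✓; |NF| = 29.20 ✓; ∠NFZ = 80.80° ✓; |FZ| = 23.80 ✓; ∠FZM = 133.2° ✓; |ZM| = 26.90 ✓; ∠ZMP = 39.00° ✓; |MP| = 14.90 ✓; ∠MPC = 87.60° ✓; |PC| = 23.40 ✗.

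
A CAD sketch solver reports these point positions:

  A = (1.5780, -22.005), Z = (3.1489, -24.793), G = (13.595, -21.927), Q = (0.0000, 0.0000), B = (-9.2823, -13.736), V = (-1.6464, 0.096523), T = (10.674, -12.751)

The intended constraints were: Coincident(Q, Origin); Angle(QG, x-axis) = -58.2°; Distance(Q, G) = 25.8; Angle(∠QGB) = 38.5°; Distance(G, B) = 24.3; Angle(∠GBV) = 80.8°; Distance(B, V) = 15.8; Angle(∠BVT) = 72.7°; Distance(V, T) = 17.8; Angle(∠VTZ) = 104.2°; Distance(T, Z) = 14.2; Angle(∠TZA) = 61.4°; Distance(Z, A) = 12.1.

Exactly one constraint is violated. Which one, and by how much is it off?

Distance(Z, A) = 12.1 — off by 8.90.

Q = (0.00, 0.00) ✓; QG at -58.20° ✓; |QG| = 25.80 ✓; ∠QGB = 38.50° ✓; |GB| = 24.30 ✓; ∠GBV = 80.80° ✓; |BV| = 15.80 ✓; ∠BVT = 72.70° ✓; |VT| = 17.80 ✓; ∠VTZ = 104.2° ✓; |TZ| = 14.20 ✓; ∠TZA = 61.40° ✓; |ZA| = 3.200 ✗.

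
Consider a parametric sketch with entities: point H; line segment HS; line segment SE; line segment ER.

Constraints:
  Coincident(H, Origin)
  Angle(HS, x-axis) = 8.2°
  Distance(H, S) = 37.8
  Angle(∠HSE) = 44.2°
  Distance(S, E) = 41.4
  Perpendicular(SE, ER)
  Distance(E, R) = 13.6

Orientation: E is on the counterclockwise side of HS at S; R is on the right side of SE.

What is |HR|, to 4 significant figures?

42.44

H is at the origin; HS runs at 8.2° with length 37.8, so S = 37.8·(cos 8.2°, sin 8.2°) = (37.41, 5.391). ∠HSE = 44.2°, so SE runs at 8.2° + (180° − 44.2°) = 144.0° from the x-axis; with |SE| = 41.4, E = S + 41.4·(cos 144.0°, sin 144.0°) = (3.920, 29.73). SE is perpendicular to ER; with |ER| = 13.6 on the right of SE, R = E + 13.6·(0.5878, 0.8090) = (11.91, 40.73). Then |HR| = |R − H| = 42.44.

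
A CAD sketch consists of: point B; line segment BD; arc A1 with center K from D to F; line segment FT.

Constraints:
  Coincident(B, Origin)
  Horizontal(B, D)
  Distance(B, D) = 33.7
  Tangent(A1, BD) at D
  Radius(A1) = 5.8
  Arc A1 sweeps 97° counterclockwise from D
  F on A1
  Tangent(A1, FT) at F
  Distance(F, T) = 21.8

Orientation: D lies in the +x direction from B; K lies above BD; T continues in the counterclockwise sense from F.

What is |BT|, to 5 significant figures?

46.329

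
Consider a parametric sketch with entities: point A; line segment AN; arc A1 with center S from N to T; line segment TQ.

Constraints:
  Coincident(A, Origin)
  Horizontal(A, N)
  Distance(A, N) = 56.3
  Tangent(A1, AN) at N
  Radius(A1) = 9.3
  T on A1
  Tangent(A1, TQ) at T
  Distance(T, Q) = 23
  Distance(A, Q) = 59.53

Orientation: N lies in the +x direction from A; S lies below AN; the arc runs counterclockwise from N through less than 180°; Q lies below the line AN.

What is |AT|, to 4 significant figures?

48.16

A is at the origin; AN is horizontal with |AN| = 56.3 and N on the +x side, so N = (56.30, 0.000). Since A1 is tangent to AN there, SN ⟂ AN, so S = N + (0, -9.3) = (56.30, -9.300). Since ST ⟂ TQ (tangency), |SQ| = √(9.3² + 23.0²) = 24.81 regardless of where T sits on A1. So Q lies on both circle(A, 59.53) and circle(S, 24.81); the below-AN intersection is Q = (49.45, -33.14). T is the foot of the tangent from Q: T = (47.05, -10.27).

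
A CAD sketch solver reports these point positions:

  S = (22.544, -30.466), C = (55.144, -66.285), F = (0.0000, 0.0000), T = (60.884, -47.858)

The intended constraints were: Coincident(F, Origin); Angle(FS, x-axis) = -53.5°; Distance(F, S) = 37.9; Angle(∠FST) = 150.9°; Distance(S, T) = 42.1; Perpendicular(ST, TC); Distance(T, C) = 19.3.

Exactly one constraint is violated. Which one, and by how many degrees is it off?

Perpendicular(ST, TC) — off by 7.10°.

F = (0.00, 0.00) ✓; FS at -53.50° ✓; |FS| = 37.90 ✓; ∠FST = 150.9° ✓; |ST| = 42.10 ✓; ∠(ST, TC) = 82.90° ✗; |TC| = 19.30 ✓.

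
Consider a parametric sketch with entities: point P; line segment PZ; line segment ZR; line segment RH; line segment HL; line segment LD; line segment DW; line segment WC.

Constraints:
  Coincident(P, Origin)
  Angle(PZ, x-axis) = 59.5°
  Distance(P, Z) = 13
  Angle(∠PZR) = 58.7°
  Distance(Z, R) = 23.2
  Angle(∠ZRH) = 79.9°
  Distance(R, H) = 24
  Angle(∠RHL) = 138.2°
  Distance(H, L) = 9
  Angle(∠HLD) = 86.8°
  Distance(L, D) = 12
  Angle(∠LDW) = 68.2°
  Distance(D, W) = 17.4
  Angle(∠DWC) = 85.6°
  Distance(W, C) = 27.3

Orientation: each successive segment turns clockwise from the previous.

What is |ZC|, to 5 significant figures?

49.784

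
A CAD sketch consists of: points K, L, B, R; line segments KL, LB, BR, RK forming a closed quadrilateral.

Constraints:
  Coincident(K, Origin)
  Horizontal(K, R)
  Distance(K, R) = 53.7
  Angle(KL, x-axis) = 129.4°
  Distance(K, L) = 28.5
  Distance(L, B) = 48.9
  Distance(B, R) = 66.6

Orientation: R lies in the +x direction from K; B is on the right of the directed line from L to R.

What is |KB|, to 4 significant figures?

26.89

Checks: |LB| = 48.90 ✓; |BR| = 66.60 ✓.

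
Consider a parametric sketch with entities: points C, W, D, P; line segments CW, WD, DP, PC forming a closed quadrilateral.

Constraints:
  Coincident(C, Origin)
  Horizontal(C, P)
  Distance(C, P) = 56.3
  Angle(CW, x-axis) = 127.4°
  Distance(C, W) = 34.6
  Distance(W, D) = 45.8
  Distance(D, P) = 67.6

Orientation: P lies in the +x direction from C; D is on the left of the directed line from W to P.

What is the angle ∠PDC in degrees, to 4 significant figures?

52.99°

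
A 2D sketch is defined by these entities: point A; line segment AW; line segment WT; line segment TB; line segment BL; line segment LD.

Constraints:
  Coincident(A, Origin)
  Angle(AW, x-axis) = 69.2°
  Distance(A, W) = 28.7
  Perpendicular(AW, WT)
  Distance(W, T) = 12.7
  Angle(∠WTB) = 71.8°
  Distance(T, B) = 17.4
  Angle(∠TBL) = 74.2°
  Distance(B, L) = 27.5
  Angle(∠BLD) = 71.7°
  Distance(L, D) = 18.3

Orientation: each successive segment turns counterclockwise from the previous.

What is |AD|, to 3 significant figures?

38.8

∠TBL = 74.2° gives BL at 13.2° from the x-axis; with |BL| = 27.5, L = (24.3, 20.2). ∠BLD = 71.7° gives LD at 122° from the x-axis; with |LD| = 18.3, D = (14.7, 35.8). Then |AD| = |D − A| = 38.8.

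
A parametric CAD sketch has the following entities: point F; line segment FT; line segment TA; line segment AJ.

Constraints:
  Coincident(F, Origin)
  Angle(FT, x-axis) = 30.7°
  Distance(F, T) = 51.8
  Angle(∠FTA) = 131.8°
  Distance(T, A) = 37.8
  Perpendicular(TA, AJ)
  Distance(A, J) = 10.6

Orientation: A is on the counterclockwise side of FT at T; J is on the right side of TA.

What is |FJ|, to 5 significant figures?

87.483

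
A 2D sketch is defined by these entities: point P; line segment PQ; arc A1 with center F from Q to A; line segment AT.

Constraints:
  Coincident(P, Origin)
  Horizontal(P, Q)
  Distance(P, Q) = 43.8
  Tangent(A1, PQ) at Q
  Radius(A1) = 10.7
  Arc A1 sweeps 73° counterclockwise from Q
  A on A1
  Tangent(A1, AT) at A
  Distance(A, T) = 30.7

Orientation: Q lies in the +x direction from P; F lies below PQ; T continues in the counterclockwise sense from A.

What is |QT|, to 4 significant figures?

41.63

P is at the origin; P and Q share the same y with |PQ| = 43.8 and Q on the +x side, so Q = (43.80, 0.000). Since A1 is tangent to PQ there, FQ ⟂ PQ, so F = Q + (0, -10.7) = (43.80, -10.70). On A1, Q sits at bearing 90° from F; a 73° counterclockwise sweep puts A at bearing 163°, so A = F + 10.7·(cos 163°, sin 163°) = (33.57, -7.572). The tangent condition forces FA to be normal to AT, so AT runs along (−sin 163°, cos 163°); with |AT| = 30.7, T = (24.59, -36.93). Then |QT| = |T − Q| = 41.63.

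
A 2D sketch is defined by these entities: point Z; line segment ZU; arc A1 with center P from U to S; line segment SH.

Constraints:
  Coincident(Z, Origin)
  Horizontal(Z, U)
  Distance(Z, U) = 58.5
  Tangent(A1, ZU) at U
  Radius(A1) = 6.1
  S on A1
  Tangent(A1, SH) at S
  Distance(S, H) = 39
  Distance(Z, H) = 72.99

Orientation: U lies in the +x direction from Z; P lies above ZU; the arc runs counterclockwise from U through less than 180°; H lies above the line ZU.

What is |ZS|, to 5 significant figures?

64.896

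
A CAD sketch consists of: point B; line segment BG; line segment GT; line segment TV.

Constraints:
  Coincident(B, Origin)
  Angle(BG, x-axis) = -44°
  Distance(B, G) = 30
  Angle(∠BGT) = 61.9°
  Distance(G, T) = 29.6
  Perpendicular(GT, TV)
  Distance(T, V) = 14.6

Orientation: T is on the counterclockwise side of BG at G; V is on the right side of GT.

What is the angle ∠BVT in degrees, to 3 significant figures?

20.6°

∠BGT = 61.9°, so GT runs at -44.0° + (180° − 61.9°) = 74.1° from the x-axis; with |GT| = 29.6, T = G + 29.6·(cos 74.1°, sin 74.1°) = (29.7, 7.63). GT ⟂ TV; with |TV| = 14.6 on the right of GT, V = T + 14.6·(0.962, -0.274) = (43.7, 3.63). Then cos ∠BVT = VB·VT / (|VB||VT|), giving 20.6°.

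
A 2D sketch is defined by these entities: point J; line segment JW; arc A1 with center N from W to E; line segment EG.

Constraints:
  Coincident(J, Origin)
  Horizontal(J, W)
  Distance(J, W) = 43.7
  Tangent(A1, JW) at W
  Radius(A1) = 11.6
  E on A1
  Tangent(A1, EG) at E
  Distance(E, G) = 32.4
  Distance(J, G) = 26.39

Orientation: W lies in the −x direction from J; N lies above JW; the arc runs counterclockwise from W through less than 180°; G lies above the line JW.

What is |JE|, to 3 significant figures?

36.3

J is at the origin; J and W share the same y with |JW| = 43.7 and W on the −x side, so W = (-43.7, 0.00). A1 meets JW tangentially, so NW is at right angles to JW, so N = W + (0, 11.6) = (-43.7, 11.6). Since NE ⟂ EG (tangency), |NG| = √(11.6² + 32.4²) = 34.4 regardless of where E sits on A1. So G lies on both circle(J, 26.39) and circle(N, 34.4); the above-JW intersection is G = (-11.5, 23.8). E is the foot of the tangent from G: E = (-36.2, 2.76).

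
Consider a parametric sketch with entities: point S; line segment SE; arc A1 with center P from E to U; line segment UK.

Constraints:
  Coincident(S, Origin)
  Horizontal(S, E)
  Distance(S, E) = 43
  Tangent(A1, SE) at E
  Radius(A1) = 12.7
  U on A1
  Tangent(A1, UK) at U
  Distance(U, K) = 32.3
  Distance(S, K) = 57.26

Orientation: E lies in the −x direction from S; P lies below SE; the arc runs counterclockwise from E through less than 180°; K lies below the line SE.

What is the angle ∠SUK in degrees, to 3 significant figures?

74.1°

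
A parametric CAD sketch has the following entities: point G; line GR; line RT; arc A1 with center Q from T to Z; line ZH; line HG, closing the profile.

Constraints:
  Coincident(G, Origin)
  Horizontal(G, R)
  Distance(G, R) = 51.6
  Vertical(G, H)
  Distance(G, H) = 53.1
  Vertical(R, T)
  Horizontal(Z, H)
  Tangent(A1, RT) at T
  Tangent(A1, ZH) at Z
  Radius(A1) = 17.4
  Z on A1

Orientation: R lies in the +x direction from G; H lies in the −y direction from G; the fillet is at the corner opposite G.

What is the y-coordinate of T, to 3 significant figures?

-35.7

G is at the origin; G and R share the same y with |GR| = 51.6 and R on the +x side, so R = (51.6, 0.00). G and H share the same x with |GH| = 53.1 and H on the −y side, so H = (0.00, -53.1). The virtual corner opposite G is at (51.6, -53.1). Tangency of A1 to RT means the radius QT is perpendicular to RT and since A1 is tangent to ZH there, QZ ⟂ ZH, with radius 17.4, so the center Q sits 17.4 in from both sides at Q = (34.2, -35.7). That places the tangent points at T = (51.6, -35.7) on RT and Z = (34.2, -53.1) on ZH. So T.y = -35.7.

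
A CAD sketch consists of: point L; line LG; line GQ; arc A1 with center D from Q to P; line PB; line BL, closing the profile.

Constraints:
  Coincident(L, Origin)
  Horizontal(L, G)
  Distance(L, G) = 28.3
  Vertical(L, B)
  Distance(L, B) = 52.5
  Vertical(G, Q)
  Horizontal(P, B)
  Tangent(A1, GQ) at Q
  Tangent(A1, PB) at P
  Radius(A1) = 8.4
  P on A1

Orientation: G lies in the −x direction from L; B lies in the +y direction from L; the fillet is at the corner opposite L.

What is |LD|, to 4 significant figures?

48.38

LB is vertical with |LB| = 52.5 and B on the +y side, so B = (0.000, 52.50). The virtual corner opposite L is at (-28.30, 52.50). The tangent condition forces DQ to be normal to GQ and A1 meets PB tangentially, so DP is at right angles to PB, with radius 8.4, so the center D sits 8.4 in from both sides at D = (-19.90, 44.10). Then |LD| = |D − L| = 48.38.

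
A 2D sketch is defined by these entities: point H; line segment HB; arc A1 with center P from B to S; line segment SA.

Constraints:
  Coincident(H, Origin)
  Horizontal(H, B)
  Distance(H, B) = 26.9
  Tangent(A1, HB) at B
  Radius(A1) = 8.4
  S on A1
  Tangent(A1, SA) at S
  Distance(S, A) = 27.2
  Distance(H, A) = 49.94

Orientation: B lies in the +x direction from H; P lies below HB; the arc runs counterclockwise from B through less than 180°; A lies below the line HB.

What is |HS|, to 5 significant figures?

23.784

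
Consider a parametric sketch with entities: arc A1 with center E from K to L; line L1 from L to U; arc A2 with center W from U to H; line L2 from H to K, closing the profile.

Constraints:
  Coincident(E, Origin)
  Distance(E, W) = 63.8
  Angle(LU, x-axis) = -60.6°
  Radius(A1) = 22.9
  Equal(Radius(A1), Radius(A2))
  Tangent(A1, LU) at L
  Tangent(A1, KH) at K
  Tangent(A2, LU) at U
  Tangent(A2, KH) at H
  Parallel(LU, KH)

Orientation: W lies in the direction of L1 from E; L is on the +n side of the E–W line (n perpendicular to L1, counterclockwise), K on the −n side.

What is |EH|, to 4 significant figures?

67.79

The slot axis is L1's direction at -60.6°, so u = (cos -60.6°, sin -60.6°) = (0.4909, -0.8712) and n = (−sin -60.6°, cos -60.6°) = (0.8712, 0.4909). E is at the origin and W lies 63.8 along u from E, so W = 63.8·u = (31.32, -55.58). Tangency of A1 to both parallel lines with radius 22.9 puts L and K at E ± 22.9·n: L = (19.95, 11.24), K = (-19.95, -11.24). Equal radii place U and H the same way about W: U = W + 22.9·n = (51.27, -44.34), H = W − 22.9·n = (11.37, -66.83). Then |EH| = |H − E| = 67.79.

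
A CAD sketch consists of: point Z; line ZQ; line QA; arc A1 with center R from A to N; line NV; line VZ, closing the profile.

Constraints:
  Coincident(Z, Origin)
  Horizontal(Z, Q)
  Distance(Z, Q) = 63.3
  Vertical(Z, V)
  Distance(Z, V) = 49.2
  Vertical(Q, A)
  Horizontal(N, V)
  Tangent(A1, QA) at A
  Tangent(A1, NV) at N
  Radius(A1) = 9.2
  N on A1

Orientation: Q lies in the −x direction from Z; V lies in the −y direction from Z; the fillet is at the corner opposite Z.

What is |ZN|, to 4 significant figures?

73.13

Z is at the origin; ZQ is horizontal with |ZQ| = 63.3 and Q on the −x side, so Q = (-63.30, 0.000). ZV is vertical with |ZV| = 49.2 and V on the −y side, so V = (0.000, -49.20). The virtual corner opposite Z is at (-63.30, -49.20). A1 meets QA tangentially, so RA is at right angles to QA and A1 meets NV tangentially, so RN is at right angles to NV, with radius 9.2, so the center R sits 9.2 in from both sides at R = (-54.10, -40.00). That places the tangent points at A = (-63.30, -40.00) on QA and N = (-54.10, -49.20) on NV. Then |ZN| = |N − Z| = 73.13.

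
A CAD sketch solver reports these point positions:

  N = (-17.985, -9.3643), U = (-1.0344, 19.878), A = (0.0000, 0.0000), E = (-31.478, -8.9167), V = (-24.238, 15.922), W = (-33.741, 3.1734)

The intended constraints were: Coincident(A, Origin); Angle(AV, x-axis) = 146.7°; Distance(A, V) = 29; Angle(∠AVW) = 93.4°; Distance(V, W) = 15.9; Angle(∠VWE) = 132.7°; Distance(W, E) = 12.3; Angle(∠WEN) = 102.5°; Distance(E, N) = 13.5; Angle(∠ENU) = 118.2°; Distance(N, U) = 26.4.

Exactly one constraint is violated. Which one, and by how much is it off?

Distance(N, U) = 26.4 — off by 7.40.

A = (0.00, 0.00) ✓; AV at 146.7° ✓; |AV| = 29.00 ✓; ∠AVW = 93.40° ✓; |VW| = 15.90 ✓; ∠VWE = 132.7° ✓; |WE| = 12.30 ✓; ∠WEN = 102.5° ✓; |EN| = 13.50 ✓; ∠ENU = 118.2° ✓; |NU| = 33.80 ✗.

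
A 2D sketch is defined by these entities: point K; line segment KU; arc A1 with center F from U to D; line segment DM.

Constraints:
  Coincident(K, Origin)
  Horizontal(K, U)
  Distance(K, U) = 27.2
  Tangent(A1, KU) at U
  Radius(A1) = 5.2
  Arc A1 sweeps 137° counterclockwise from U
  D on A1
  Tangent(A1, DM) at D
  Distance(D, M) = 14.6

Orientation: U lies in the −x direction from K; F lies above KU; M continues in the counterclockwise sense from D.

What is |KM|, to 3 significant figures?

39.2

K is at the origin; K and U share the same y with |KU| = 27.2 and U on the −x side, so U = (-27.2, 0.00). Tangency of A1 to KU means the radius FU is perpendicular to KU, so F = U + (0, 5.2) = (-27.2, 5.20). On A1, U sits at bearing -90° from F; a 137° counterclockwise sweep puts D at bearing 47°, so D = F + 5.2·(cos 47°, sin 47°) = (-23.7, 9.00). Tangency of A1 to DM means the radius FD is perpendicular to DM, so DM runs along (−sin 47°, cos 47°); with |DM| = 14.6, M = (-34.3, 19.0). Then |KM| = |M − K| = 39.2.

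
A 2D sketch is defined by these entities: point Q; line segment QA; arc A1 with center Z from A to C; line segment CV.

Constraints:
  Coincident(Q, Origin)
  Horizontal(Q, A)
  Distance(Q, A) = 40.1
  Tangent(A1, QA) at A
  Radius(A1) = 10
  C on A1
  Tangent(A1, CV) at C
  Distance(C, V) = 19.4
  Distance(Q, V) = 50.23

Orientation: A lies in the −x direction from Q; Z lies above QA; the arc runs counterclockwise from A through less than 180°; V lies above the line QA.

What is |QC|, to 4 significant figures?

34.02

Checks: Q = (0.00, 0.00) ✓; |ZC| = 10.00 ✓; ∠(ZC, CV) = 90.00° ✓; |CV| = 19.40 ✓; |QV| = 50.23 ✓.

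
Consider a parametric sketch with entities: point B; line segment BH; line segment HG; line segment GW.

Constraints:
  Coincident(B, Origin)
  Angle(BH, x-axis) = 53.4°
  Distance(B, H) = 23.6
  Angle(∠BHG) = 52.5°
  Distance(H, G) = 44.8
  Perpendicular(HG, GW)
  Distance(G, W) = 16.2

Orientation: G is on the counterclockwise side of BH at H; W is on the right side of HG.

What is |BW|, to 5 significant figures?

46.323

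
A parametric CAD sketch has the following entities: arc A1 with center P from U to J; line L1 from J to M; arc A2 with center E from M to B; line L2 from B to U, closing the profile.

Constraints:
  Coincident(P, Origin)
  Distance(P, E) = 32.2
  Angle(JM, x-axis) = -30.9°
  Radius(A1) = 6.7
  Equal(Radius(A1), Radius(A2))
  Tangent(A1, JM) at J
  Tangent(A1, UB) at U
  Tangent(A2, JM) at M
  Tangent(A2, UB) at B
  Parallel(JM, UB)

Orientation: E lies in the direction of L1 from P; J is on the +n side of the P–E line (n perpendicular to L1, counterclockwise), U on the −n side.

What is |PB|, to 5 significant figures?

32.890

The slot axis is L1's direction at -30.9°, so u = (cos -30.9°, sin -30.9°) = (0.85806, -0.51354) and n = (−sin -30.9°, cos -30.9°) = (0.51354, 0.85806). P is at the origin and E lies 32.2 along u from P, so E = 32.2·u = (27.630, -16.536). Tangency of A1 to both parallel lines with radius 6.7 puts J and U at P ± 6.7·n: J = (3.4407, 5.7490), U = (-3.4407, -5.7490). Equal radii place M and B the same way about E: M = E + 6.7·n = (31.070, -10.787), B = E − 6.7·n = (24.189, -22.285). Then |PB| = |B − P| = 32.890.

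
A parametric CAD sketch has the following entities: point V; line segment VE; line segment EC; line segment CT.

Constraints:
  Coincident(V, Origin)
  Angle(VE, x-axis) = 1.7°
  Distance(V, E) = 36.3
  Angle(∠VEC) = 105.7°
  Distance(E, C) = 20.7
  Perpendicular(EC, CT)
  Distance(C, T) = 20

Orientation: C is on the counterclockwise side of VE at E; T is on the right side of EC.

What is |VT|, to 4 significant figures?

62.85

V is at the origin; VE runs at 1.7° with length 36.3, so E = 36.3·(cos 1.7°, sin 1.7°) = (36.28, 1.077). ∠VEC = 105.7°, so EC runs at 1.7° + (180° − 105.7°) = 76.00° from the x-axis; with |EC| = 20.7, C = E + 20.7·(cos 76.00°, sin 76.00°) = (41.29, 21.16). The perpendicularity gives CT at right angles to EC; with |CT| = 20.0 on the right of EC, T = C + 20.0·(0.9703, -0.2419) = (60.70, 16.32). Then |VT| = |T − V| = 62.85.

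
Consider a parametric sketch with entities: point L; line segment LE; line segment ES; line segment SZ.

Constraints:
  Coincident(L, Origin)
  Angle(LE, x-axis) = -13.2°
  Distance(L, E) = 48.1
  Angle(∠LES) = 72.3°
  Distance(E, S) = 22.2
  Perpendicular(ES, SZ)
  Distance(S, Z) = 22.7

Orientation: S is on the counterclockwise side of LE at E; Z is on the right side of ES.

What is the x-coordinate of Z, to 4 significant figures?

67.72

∠LES = 72.3°, so ES runs at -13.2° + (180° − 72.3°) = 94.50° from the x-axis; with |ES| = 22.2, S = E + 22.2·(cos 94.50°, sin 94.50°) = (45.09, 11.15). The perpendicularity gives SZ at right angles to ES; with |SZ| = 22.7 on the right of ES, Z = S + 22.7·(0.9969, 0.07846) = (67.72, 12.93). So Z.x = 67.72.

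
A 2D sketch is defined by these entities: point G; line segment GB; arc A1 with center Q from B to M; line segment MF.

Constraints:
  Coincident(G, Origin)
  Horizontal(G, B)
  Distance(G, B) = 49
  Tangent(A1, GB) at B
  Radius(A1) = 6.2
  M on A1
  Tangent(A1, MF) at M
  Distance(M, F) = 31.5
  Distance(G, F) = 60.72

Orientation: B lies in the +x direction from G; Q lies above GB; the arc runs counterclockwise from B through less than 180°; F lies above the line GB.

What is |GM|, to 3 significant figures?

55.5

Checks: |QM| = 6.200 ✓; ∠(QM, MF) = 90.00° ✓; |MF| = 31.50 ✓; |GF| = 60.72 ✓.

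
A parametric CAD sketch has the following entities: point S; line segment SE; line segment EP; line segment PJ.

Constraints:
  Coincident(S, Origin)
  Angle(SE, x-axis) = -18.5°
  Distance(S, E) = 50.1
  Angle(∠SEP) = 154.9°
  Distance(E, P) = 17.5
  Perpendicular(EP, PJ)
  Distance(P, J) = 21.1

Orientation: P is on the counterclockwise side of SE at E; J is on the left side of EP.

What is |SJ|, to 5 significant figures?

62.869

S is at the origin; SE runs at -18.5° with length 50.1, so E = 50.1·(cos -18.5°, sin -18.5°) = (47.511, -15.897). ∠SEP = 154.9°, so EP runs at -18.5° + (180° − 154.9°) = 6.6000° from the x-axis; with |EP| = 17.5, P = E + 17.5·(cos 6.6000°, sin 6.6000°) = (64.895, -13.886). The perpendicularity gives PJ at right angles to EP; with |PJ| = 21.1 on the left of EP, J = P + 21.1·(-0.11494, 0.99337) = (62.470, 7.0746). Then |SJ| = |J − S| = 62.869.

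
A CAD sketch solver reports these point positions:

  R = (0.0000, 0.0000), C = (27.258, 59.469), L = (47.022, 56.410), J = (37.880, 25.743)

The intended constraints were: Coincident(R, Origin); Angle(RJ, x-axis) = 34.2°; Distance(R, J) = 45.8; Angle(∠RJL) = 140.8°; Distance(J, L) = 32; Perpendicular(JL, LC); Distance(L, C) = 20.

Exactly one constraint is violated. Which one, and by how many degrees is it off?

Perpendicular(JL, LC) — off by 7.80°.

R = (0.00, 0.00) ✓; RJ at 34.20° ✓; |RJ| = 45.80 ✓; ∠RJL = 140.8° ✓; |JL| = 32.00 ✓; ∠(JL, LC) = 97.80° ✗; |LC| = 20.00 ✓.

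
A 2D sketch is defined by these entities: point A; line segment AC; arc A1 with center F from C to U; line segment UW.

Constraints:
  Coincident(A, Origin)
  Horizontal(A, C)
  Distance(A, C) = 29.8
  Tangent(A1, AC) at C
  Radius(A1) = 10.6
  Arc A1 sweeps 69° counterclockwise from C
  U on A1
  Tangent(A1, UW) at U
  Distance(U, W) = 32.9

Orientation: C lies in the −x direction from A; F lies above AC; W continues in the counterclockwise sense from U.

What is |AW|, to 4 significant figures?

38.38

A is at the origin; A and C share the same y with |AC| = 29.8 and C on the −x side, so C = (-29.80, 0.000). A1 meets AC tangentially, so FC is at right angles to AC, so F = C + (0, 10.6) = (-29.80, 10.60). On A1, C sits at bearing -90° from F; a 69° counterclockwise sweep puts U at bearing -21°, so U = F + 10.6·(cos -21°, sin -21°) = (-19.90, 6.801). Since A1 is tangent to UW there, FU ⟂ UW, so UW runs along (−sin -21°, cos -21°); with |UW| = 32.9, W = (-8.114, 37.52). Then |AW| = |W − A| = 38.38.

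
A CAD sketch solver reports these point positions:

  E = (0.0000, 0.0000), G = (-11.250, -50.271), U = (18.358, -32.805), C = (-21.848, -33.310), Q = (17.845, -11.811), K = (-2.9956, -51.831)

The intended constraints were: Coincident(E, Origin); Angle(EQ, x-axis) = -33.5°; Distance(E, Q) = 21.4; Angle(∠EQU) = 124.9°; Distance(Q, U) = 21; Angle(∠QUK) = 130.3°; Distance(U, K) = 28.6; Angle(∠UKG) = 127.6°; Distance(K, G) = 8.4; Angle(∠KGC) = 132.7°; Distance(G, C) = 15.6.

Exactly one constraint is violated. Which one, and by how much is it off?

Distance(G, C) = 15.6 — off by 4.40.

E = (0.00, 0.00) ✓; EQ at -33.50° ✓; |EQ| = 21.40 ✓; ∠EQU = 124.9° ✓; |QU| = 21.00 ✓; ∠QUK = 130.3° ✓; |UK| = 28.60 ✓; ∠UKG = 127.6° ✓; |KG| = 8.401 ✓; ∠KGC = 132.7° ✓; |GC| = 20.00 ✗.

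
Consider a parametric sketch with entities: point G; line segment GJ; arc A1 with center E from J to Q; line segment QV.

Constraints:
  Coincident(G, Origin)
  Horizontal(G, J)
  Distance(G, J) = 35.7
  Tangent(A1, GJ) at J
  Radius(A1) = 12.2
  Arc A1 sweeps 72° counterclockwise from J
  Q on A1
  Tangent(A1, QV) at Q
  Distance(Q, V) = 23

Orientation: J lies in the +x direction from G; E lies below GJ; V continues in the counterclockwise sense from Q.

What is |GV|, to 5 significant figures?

34.742

G is at the origin; GJ is horizontal with |GJ| = 35.7 and J on the +x side, so J = (35.700, 0.0000). Since A1 is tangent to GJ there, EJ ⟂ GJ, so E = J + (0, -12.2) = (35.700, -12.200). On A1, J sits at bearing 90° from E; a 72° counterclockwise sweep puts Q at bearing 162°, so Q = E + 12.2·(cos 162°, sin 162°) = (24.097, -8.4300). Since A1 is tangent to QV there, EQ ⟂ QV, so QV runs along (−sin 162°, cos 162°); with |QV| = 23.0, V = (16.990, -30.304). Then |GV| = |V − G| = 34.742.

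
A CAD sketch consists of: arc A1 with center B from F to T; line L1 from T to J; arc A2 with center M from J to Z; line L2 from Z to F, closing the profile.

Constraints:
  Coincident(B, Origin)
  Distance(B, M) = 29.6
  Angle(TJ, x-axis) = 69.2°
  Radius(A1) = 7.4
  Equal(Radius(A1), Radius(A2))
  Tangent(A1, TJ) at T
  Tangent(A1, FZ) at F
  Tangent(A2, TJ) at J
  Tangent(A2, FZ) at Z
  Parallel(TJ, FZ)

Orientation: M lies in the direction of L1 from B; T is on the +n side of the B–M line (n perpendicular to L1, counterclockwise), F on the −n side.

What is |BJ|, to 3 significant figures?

30.5

Tangency of A1 to both parallel lines with radius 7.4 puts T and F at B ± 7.4·n: T = (-6.92, 2.63), F = (6.92, -2.63). Equal radii place J and Z the same way about M: J = M + 7.4·n = (3.59, 30.3), Z = M − 7.4·n = (17.4, 25.0). Then |BJ| = |J − B| = 30.5.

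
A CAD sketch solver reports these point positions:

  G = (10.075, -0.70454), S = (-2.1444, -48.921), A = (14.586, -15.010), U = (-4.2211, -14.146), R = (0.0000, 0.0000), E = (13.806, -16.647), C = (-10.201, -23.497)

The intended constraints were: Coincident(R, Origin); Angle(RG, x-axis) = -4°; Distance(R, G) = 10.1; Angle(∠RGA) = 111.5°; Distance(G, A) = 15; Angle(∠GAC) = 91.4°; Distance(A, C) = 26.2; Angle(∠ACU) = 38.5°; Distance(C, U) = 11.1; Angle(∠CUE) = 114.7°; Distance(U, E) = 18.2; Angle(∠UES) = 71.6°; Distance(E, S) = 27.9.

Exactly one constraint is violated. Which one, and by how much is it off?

Distance(E, S) = 27.9 — off by 8.10.

R = (0.00, 0.00) ✓; RG at -4.000° ✓; |RG| = 10.10 ✓; ∠RGA = 111.5° ✓; |GA| = 15.00 ✓; ∠GAC = 91.40° ✓; |AC| = 26.20 ✓; ∠ACU = 38.50° ✓; |CU| = 11.10 ✓; ∠CUE = 114.7° ✓; |UE| = 18.20 ✓; ∠UES = 71.60° ✓; |ES| = 36.00 ✗.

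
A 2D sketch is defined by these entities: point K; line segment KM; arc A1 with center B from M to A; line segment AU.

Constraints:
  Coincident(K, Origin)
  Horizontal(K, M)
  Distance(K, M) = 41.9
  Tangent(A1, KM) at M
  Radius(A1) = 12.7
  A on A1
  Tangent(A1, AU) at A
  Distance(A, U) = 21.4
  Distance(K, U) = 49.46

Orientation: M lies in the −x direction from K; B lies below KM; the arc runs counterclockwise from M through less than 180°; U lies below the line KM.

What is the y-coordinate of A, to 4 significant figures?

-22.42

K is at the origin; K and M share the same y with |KM| = 41.9 and M on the −x side, so M = (-41.90, 0.000). Since A1 is tangent to KM there, BM ⟂ KM, so B = M + (0, -12.7) = (-41.90, -12.70). Since BA ⟂ AU (tangency), |BU| = √(12.7² + 21.4²) = 24.88 regardless of where A sits on A1. So U lies on both circle(K, 49.46) and circle(B, 24.88); the below-KM intersection is U = (-33.71, -36.20). A is the foot of the tangent from U: A = (-50.08, -22.42).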